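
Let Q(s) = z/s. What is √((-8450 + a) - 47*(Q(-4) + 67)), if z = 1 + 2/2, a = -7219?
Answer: I*√75178/2 ≈ 137.09*I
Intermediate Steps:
z = 2 (z = 1 + 2*(½) = 1 + 1 = 2)
Q(s) = 2/s
√((-8450 + a) - 47*(Q(-4) + 67)) = √((-8450 - 7219) - 47*(2/(-4) + 67)) = √(-15669 - 47*(2*(-¼) + 67)) = √(-15669 - 47*(-½ + 67)) = √(-15669 - 47*133/2) = √(-15669 - 6251/2) = √(-37589/2) = I*√75178/2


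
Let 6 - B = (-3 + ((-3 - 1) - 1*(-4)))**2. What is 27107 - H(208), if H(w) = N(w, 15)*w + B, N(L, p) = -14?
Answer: 30022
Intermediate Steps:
B = -3 (B = 6 - (-3 + ((-3 - 1) - 1*(-4)))**2 = 6 - (-3 + (-4 + 4))**2 = 6 - (-3 + 0)**2 = 6 - 1*(-3)**2 = 6 - 1*9 = 6 - 9 = -3)
H(w) = -3 - 14*w (H(w) = -14*w - 3 = -3 - 14*w)
27107 - H(208) = 27107 - (-3 - 14*208) = 27107 - (-3 - 2912) = 27107 - 1*(-2915) = 27107 + 2915 = 30022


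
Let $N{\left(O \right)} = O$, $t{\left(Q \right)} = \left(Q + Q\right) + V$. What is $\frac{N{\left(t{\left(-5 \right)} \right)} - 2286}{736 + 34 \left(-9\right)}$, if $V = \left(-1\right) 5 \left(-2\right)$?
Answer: $- \frac{1143}{215} \approx -5.3163$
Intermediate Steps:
$V = 10$ ($V = \left(-5\right) \left(-2\right) = 10$)
$t{\left(Q \right)} = 10 + 2 Q$ ($t{\left(Q \right)} = \left(Q + Q\right) + 10 = 2 Q + 10 = 10 + 2 Q$)
$\frac{N{\left(t{\left(-5 \right)} \right)} - 2286}{736 + 34 \left(-9\right)} = \frac{\left(10 + 2 \left(-5\right)\right) - 2286}{736 + 34 \left(-9\right)} = \frac{\left(10 - 10\right) - 2286}{736 - 306} = \frac{0 - 2286}{430} = \left(-2286\right) \frac{1}{430} = - \frac{1143}{215}$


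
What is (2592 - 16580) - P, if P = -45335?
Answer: 31347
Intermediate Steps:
(2592 - 16580) - P = (2592 - 16580) - 1*(-45335) = -13988 + 45335 = 31347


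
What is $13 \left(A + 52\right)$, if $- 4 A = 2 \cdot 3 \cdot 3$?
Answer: $\frac{1235}{2} \approx 617.5$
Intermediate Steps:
$A = - \frac{9}{2}$ ($A = - \frac{2 \cdot 3 \cdot 3}{4} = - \frac{6 \cdot 3}{4} = \left(- \frac{1}{4}\right) 18 = - \frac{9}{2} \approx -4.5$)
$13 \left(A + 52\right) = 13 \left(- \frac{9}{2} + 52\right) = 13 \cdot \frac{95}{2} = \frac{1235}{2}$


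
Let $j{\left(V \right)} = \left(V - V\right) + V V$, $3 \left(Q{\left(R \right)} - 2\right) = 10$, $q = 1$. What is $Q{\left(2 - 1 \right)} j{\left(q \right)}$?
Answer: $\frac{16}{3} \approx 5.3333$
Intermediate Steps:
$Q{\left(R \right)} = \frac{16}{3}$ ($Q{\left(R \right)} = 2 + \frac{1}{3} \cdot 10 = 2 + \frac{10}{3} = \frac{16}{3}$)
$j{\left(V \right)} = V^{2}$ ($j{\left(V \right)} = 0 + V^{2} = V^{2}$)
$Q{\left(2 - 1 \right)} j{\left(q \right)} = \frac{16 \cdot 1^{2}}{3} = \frac{16}{3} \cdot 1 = \frac{16}{3}$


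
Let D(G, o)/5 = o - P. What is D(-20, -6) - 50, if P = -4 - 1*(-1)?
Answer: -65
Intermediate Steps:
P = -3 (P = -4 + 1 = -3)
D(G, o) = 15 + 5*o (D(G, o) = 5*(o - 1*(-3)) = 5*(o + 3) = 5*(3 + o) = 15 + 5*o)
D(-20, -6) - 50 = (15 + 5*(-6)) - 50 = (15 - 30) - 50 = -15 - 50 = -65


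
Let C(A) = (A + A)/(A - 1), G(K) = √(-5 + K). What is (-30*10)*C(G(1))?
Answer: -480 + 240*I ≈ -480.0 + 240.0*I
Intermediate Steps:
C(A) = 2*A/(-1 + A) (C(A) = (2*A)/(-1 + A) = 2*A/(-1 + A))
(-30*10)*C(G(1)) = (-30*10)*(2*√(-5 + 1)/(-1 + √(-5 + 1))) = -600*√(-4)/(-1 + √(-4)) = -600*2*I/(-1 + 2*I) = -600*2*I*(-1 - 2*I)/5 = -240*I*(-1 - 2*I)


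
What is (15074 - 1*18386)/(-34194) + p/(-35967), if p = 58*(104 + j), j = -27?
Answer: -5597950/204975933 ≈ -0.027310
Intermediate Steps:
p = 4466 (p = 58*(104 - 27) = 58*77 = 4466)
(15074 - 1*18386)/(-34194) + p/(-35967) = (15074 - 1*18386)/(-34194) + 4466/(-35967) = (15074 - 18386)*(-1/34194) + 4466*(-1/35967) = -3312*(-1/34194) - 4466/35967 = 552/5699 - 4466/35967 = -5597950/204975933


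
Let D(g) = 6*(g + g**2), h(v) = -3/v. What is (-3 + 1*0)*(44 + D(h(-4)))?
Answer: -1245/8 ≈ -155.63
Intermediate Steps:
D(g) = 6*g + 6*g**2
(-3 + 1*0)*(44 + D(h(-4))) = (-3 + 1*0)*(44 + 6*(-3/(-4))*(1 - 3/(-4))) = (-3 + 0)*(44 + 6*(-3*(-1/4))*(1 - 3*(-1/4))) = -3*(44 + 6*(3/4)*(1 + 3/4)) = -3*(44 + 6*(3/4)*(7/4)) = -3*(44 + 63/8) = -3*415/8 = -1245/8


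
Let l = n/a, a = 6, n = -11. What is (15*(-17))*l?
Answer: 935/2 ≈ 467.50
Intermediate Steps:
l = -11/6 ≈ -1.8333
(15*(-17))*l = (15*(-17))*(-11/6) = -255*(-11/6) = 935/2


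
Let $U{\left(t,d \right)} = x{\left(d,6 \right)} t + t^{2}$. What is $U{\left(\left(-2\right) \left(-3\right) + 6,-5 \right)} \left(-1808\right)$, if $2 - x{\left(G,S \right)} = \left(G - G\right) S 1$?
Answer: $-303744$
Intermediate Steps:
$x{\left(G,S \right)} = 2$ ($x{\left(G,S \right)} = 2 - \left(G - G\right) S 1 = 2 - 0 S 1 = 2 - 0 \cdot 1 = 2 - 0 = 2 + 0 = 2$)
$U{\left(t,d \right)} = t^{2} + 2 t$ ($U{\left(t,d \right)} = 2 t + t^{2} = t^{2} + 2 t$)
$U{\left(\left(-2\right) \left(-3\right) + 6,-5 \right)} \left(-1808\right) = \left(\left(-2\right) \left(-3\right) + 6\right) \left(2 + \left(\left(-2\right) \left(-3\right) + 6\right)\right) \left(-1808\right) = \left(6 + 6\right) \left(2 + \left(6 + 6\right)\right) \left(-1808\right) = 12 \left(2 + 12\right) \left(-1808\right) = 12 \cdot 14 \left(-1808\right) = 168 \left(-1808\right) = -303744$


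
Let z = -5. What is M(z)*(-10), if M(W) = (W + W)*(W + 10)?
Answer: 500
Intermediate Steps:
M(W) = 2*W*(10 + W) (M(W) = (2*W)*(10 + W) = 2*W*(10 + W))
M(z)*(-10) = (2*(-5)*(10 - 5))*(-10) = (2*(-5)*5)*(-10) = -50*(-10) = 500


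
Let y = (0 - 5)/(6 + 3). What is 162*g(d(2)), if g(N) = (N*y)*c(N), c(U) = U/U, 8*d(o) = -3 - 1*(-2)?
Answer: 45/4 ≈ 11.250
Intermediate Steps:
y = -5/9 ≈ -0.55556
d(o) = -1/8 (d(o) = (-3 - 1*(-2))/8 = (-3 + 2)/8 = (1/8)*(-1) = -1/8)
c(U) = 1
g(N) = -5*N/9 (g(N) = (N*(-5/9))*1 = -5*N/9*1 = -5*N/9)
162*g(d(2)) = 162*(-5/9*(-1/8)) = 162*(5/72) = 45/4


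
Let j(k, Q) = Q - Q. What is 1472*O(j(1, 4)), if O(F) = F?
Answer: 0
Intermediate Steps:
j(k, Q) = 0
1472*O(j(1, 4)) = 1472*0 = 0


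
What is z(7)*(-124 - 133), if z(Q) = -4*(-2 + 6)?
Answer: 4112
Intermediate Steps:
z(Q) = -16 (z(Q) = -4*4 = -16)
z(7)*(-124 - 133) = -16*(-124 - 133) = -16*(-257) = 4112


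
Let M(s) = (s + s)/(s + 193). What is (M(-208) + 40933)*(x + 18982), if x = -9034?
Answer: 2037386876/5 ≈ 4.0748e+8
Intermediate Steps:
M(s) = 2*s/(193 + s) (M(s) = (2*s)/(193 + s) = 2*s/(193 + s))
(M(-208) + 40933)*(x + 18982) = (2*(-208)/(193 - 208) + 40933)*(-9034 + 18982) = (2*(-208)/(-15) + 40933)*9948 = (2*(-208)*(-1/15) + 40933)*9948 = (416/15 + 40933)*9948 = (614411/15)*9948 = 2037386876/5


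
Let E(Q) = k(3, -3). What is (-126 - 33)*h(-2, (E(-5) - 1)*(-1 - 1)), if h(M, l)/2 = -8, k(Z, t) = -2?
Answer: 2544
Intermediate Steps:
E(Q) = -2
h(M, l) = -16 (h(M, l) = 2*(-8) = -16)
(-126 - 33)*h(-2, (E(-5) - 1)*(-1 - 1)) = (-126 - 33)*(-16) = -159*(-16) = 2544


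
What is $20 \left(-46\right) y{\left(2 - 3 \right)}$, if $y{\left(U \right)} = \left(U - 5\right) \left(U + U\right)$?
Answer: $-11040$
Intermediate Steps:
$y{\left(U \right)} = 2 U \left(-5 + U\right)$ ($y{\left(U \right)} = \left(-5 + U\right) 2 U = 2 U \left(-5 + U\right)$)
$20 \left(-46\right) y{\left(2 - 3 \right)} = 20 \left(-46\right) 2 \left(2 - 3\right) \left(-5 + \left(2 - 3\right)\right) = - 920 \cdot 2 \left(-1\right) \left(-5 - 1\right) = - 920 \cdot 2 \left(-1\right) \left(-6\right) = \left(-920\right) 12 = -11040$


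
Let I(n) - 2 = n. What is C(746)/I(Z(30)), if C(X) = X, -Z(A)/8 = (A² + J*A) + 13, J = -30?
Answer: -373/51 ≈ -7.3137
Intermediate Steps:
Z(A) = -104 - 8*A² + 240*A (Z(A) = -8*((A² - 30*A) + 13) = -8*(13 + A² - 30*A) = -104 - 8*A² + 240*A)
I(n) = 2 + n
C(746)/I(Z(30)) = 746/(2 + (-104 - 8*30² + 240*30)) = 746/(2 + (-104 - 8*900 + 7200)) = 746/(2 + (-104 - 7200 + 7200)) = 746/(2 - 104) = 746/(-102) = 746*(-1/102) = -373/51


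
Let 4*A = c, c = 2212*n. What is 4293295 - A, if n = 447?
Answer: 4046104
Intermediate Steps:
c = 988764 (c = 2212*447 = 988764)
A = 247191 (A = (1/4)*988764 = 247191)
4293295 - A = 4293295 - 1*247191 = 4293295 - 247191 = 4046104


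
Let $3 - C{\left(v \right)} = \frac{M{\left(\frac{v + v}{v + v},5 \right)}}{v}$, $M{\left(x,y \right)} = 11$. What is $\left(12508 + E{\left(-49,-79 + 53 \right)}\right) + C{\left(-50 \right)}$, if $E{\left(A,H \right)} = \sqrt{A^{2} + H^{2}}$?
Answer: $\frac{625561}{50} + \sqrt{3077} \approx 12567.0$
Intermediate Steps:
$C{\left(v \right)} = 3 - \frac{11}{v}$
$\left(12508 + E{\left(-49,-79 + 53 \right)}\right) + C{\left(-50 \right)} = \left(12508 + \sqrt{\left(-49\right)^{2} + \left(-79 + 53\right)^{2}}\right) + \left(3 - \frac{11}{-50}\right) = \left(12508 + \sqrt{2401 + \left(-26\right)^{2}}\right) + \left(3 - - \frac{11}{50}\right) = \left(12508 + \sqrt{2401 + 676}\right) + \left(3 + \frac{11}{50}\right) = \left(12508 + \sqrt{3077}\right) + \frac{161}{50} = \frac{625561}{50} + \sqrt{3077}$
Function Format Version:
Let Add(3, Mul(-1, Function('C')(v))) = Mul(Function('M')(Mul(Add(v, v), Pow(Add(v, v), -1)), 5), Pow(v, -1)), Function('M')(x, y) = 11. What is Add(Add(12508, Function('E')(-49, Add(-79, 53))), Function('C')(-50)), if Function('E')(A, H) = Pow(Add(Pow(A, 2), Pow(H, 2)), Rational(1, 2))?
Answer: Add(Rational(625561, 50), Pow(3077, Rational(1, 2))) ≈ 12567.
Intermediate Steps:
Function('C')(v) = Add(3, Mul(-11, Pow(v, -1))) (Function('C')(v) = Add(3, Mul(-1, Mul(11, Pow(v, -1)))) = Add(3, Mul(-11, Pow(v, -1))))
Add(Add(12508, Function('E')(-49, Add(-79, 53))), Function('C')(-50)) = Add(Add(12508, Pow(Add(Pow(-49, 2), Pow(Add(-79, 53), 2)), Rational(1, 2))), Add(3, Mul(-11, Pow(-50, -1)))) = Add(Add(12508, Pow(Add(2401, Pow(-26, 2)), Rational(1, 2))), Add(3, Mul(-11, Rational(-1, 50)))) = Add(Add(12508, Pow(Add(2401, 676), Rational(1, 2))), Add(3, Rational(11, 50))) = Add(Add(12508, Pow(3077, Rational(1, 2))), Rational(161, 50)) = Add(Rational(625561, 50), Pow(3077, Rational(1, 2)))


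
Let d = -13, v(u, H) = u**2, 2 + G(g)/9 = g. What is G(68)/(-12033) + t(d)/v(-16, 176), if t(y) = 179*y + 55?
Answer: -95455/10696 ≈ -8.9244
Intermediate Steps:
G(g) = -18 + 9*g
t(y) = 55 + 179*y
G(68)/(-12033) + t(d)/v(-16, 176) = (-18 + 9*68)/(-12033) + (55 + 179*(-13))/((-16)**2) = (-18 + 612)*(-1/12033) + (55 - 2327)/256 = 594*(-1/12033) - 2272*1/256 = -66/1337 - 71/8 = -95455/10696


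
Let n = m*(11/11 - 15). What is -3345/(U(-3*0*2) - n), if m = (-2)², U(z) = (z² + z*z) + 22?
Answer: -1115/26 ≈ -42.885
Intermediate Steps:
U(z) = 22 + 2*z² (U(z) = (z² + z²) + 22 = 2*z² + 22 = 22 + 2*z²)
m = 4
n = -56 (n = 4*(11/11 - 15) = 4*(11*(1/11) - 15) = 4*(1 - 15) = 4*(-14) = -56)
-3345/(U(-3*0*2) - n) = -3345/((22 + 2*(-3*0*2)²) - 1*(-56)) = -3345/((22 + 2*(0*2)²) + 56) = -3345/((22 + 2*0²) + 56) = -3345/((22 + 2*0) + 56) = -3345/((22 + 0) + 56) = -3345/(22 + 56) = -3345/78 = -3345*1/78 = -1115/26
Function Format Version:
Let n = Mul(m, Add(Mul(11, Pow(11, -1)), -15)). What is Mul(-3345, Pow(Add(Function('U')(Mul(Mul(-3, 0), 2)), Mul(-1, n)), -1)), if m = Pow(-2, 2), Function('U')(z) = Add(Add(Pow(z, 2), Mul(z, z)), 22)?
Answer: Rational(-1115, 26) ≈ -42.885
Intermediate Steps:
Function('U')(z) = Add(22, Mul(2, Pow(z, 2))) (Function('U')(z) = Add(Add(Pow(z, 2), Pow(z, 2)), 22) = Add(Mul(2, Pow(z, 2)), 22) = Add(22, Mul(2, Pow(z, 2))))
m = 4
n = -56 (n = Mul(4, Add(Mul(11, Pow(11, -1)), -15)) = Mul(4, Add(Mul(11, Rational(1, 11)), -15)) = Mul(4, Add(1, -15)) = Mul(4, -14) = -56)
Mul(-3345, Pow(Add(Function('U')(Mul(Mul(-3, 0), 2)), Mul(-1, n)), -1)) = Mul(-3345, Pow(Add(Add(22, Mul(2, Pow(Mul(Mul(-3, 0), 2), 2))), Mul(-1, -56)), -1)) = Mul(-3345, Pow(Add(Add(22, Mul(2, Pow(Mul(0, 2), 2))), 56), -1)) = Mul(-3345, Pow(Add(Add(22, Mul(2, Pow(0, 2))), 56), -1)) = Mul(-3345, Pow(Add(Add(22, Mul(2, 0)), 56), -1)) = Mul(-3345, Pow(Add(Add(22, 0), 56), -1)) = Mul(-3345, Pow(Add(22, 56), -1)) = Mul(-3345, Pow(78, -1)) = Mul(-3345, Rational(1, 78)) = Rational(-1115, 26)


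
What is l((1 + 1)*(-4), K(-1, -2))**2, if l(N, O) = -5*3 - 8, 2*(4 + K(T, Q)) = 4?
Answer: 529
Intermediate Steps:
K(T, Q) = -2 (K(T, Q) = -4 + (1/2)*4 = -4 + 2 = -2)
l(N, O) = -23 (l(N, O) = -15 - 8 = -23)
l((1 + 1)*(-4), K(-1, -2))**2 = (-23)**2 = 529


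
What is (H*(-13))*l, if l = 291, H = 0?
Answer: 0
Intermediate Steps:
(H*(-13))*l = (0*(-13))*291 = 0*291 = 0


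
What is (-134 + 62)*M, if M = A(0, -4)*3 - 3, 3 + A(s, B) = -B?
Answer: 0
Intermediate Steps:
A(s, B) = -3 - B
M = 0 (M = (-3 - 1*(-4))*3 - 3 = (-3 + 4)*3 - 3 = 1*3 - 3 = 3 - 3 = 0)
(-134 + 62)*M = (-134 + 62)*0 = -72*0 = 0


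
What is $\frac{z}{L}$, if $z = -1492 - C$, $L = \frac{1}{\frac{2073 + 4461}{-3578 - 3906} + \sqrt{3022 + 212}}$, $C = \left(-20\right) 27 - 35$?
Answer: $\frac{2995839}{3742} - 6419 \sqrt{66} \approx -51348.0$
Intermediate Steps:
$C = -575$ ($C = -540 - 35 = -575$)
$L = \frac{1}{- \frac{3267}{3742} + 7 \sqrt{66}}$ ($L = \frac{1}{\frac{6534}{-7484} + \sqrt{3234}} = \frac{1}{6534 \left(- \frac{1}{7484}\right) + 7 \sqrt{66}} = \frac{1}{- \frac{3267}{3742} + 7 \sqrt{66}} \approx 0.017859$)
$z = -917$ ($z = -1492 - -575 = -1492 + 575 = -917$)
$\frac{z}{L} = - \frac{917}{\frac{370458}{1371927839} + \frac{98017948 \sqrt{66}}{45273618687}}$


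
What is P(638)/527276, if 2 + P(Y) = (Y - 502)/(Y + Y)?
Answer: -151/42050261 ≈ -3.5909e-6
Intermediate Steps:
P(Y) = -2 + (-502 + Y)/(2*Y) (P(Y) = -2 + (Y - 502)/(Y + Y) = -2 + (-502 + Y)/((2*Y)) = -2 + (-502 + Y)*(1/(2*Y)) = -2 + (-502 + Y)/(2*Y))
P(638)/527276 = (-3/2 - 251/638)/527276 = (-3/2 - 251*1/638)*(1/527276) = (-3/2 - 251/638)*(1/527276) = -604/319*1/527276 = -151/42050261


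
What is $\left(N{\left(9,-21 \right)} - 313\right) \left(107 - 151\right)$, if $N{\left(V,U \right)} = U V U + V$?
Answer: $-161260$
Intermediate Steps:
$N{\left(V,U \right)} = V + V U^{2}$ ($N{\left(V,U \right)} = V U^{2} + V = V + V U^{2}$)
$\left(N{\left(9,-21 \right)} - 313\right) \left(107 - 151\right) = \left(9 \left(1 + \left(-21\right)^{2}\right) - 313\right) \left(107 - 151\right) = \left(9 \left(1 + 441\right) - 313\right) \left(-44\right) = \left(9 \cdot 442 - 313\right) \left(-44\right) = \left(3978 - 313\right) \left(-44\right) = 3665 \left(-44\right) = -161260$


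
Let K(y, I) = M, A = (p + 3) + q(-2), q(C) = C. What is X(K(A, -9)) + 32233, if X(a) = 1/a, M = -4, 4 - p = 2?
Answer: 128931/4 ≈ 32233.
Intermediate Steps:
p = 2 (p = 4 - 1*2 = 4 - 2 = 2)
A = 3 (A = (2 + 3) - 2 = 5 - 2 = 3)
K(y, I) = -4
X(K(A, -9)) + 32233 = 1/(-4) + 32233 = -1/4 + 32233 = 128931/4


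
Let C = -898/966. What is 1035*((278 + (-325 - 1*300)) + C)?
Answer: -2520750/7 ≈ -3.6011e+5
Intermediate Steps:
C = -449/483 (C = -898*1/966 = -449/483 ≈ -0.92961)
1035*((278 + (-325 - 1*300)) + C) = 1035*((278 + (-325 - 1*300)) - 449/483) = 1035*((278 + (-325 - 300)) - 449/483) = 1035*((278 - 625) - 449/483) = 1035*(-347 - 449/483) = 1035*(-168050/483) = -2520750/7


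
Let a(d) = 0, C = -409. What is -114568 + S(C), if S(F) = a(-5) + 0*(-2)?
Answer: -114568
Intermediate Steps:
S(F) = 0 (S(F) = 0 + 0*(-2) = 0 + 0 = 0)
-114568 + S(C) = -114568 + 0 = -114568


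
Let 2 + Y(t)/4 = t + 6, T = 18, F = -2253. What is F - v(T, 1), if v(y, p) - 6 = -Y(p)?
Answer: -2239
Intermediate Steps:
Y(t) = 16 + 4*t (Y(t) = -8 + 4*(t + 6) = -8 + 4*(6 + t) = -8 + (24 + 4*t) = 16 + 4*t)
v(y, p) = -10 - 4*p (v(y, p) = 6 - (16 + 4*p) = 6 + (-16 - 4*p) = -10 - 4*p)
F - v(T, 1) = -2253 - (-10 - 4*1) = -2253 - (-10 - 4) = -2253 - 1*(-14) = -2253 + 14 = -2239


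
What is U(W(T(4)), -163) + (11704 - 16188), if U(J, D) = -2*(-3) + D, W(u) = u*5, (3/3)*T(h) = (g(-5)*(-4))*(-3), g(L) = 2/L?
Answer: -4641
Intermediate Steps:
T(h) = -24/5 (T(h) = ((2/(-5))*(-4))*(-3) = ((2*(-⅕))*(-4))*(-3) = -⅖*(-4)*(-3) = (8/5)*(-3) = -24/5)
W(u) = 5*u
U(J, D) = 6 + D
U(W(T(4)), -163) + (11704 - 16188) = (6 - 163) + (11704 - 16188) = -157 - 4484 = -4641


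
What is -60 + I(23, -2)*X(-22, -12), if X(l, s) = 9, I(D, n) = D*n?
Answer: -474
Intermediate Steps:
-60 + I(23, -2)*X(-22, -12) = -60 + (23*(-2))*9 = -60 - 46*9 = -60 - 414 = -474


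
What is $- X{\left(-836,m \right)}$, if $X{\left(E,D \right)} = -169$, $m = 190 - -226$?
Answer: $169$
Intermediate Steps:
$m = 416$ ($m = 190 + 226 = 416$)
$- X{\left(-836,m \right)} = \left(-1\right) \left(-169\right) = 169$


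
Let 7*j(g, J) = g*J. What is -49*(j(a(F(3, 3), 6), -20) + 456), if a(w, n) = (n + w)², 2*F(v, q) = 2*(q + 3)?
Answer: -2184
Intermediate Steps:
F(v, q) = 3 + q (F(v, q) = (2*(q + 3))/2 = (2*(3 + q))/2 = (6 + 2*q)/2 = 3 + q)
j(g, J) = J*g/7 (j(g, J) = (g*J)/7 = (J*g)/7 = J*g/7)
-49*(j(a(F(3, 3), 6), -20) + 456) = -49*((⅐)*(-20)*(6 + (3 + 3))² + 456) = -49*((⅐)*(-20)*(6 + 6)² + 456) = -49*((⅐)*(-20)*12² + 456) = -49*((⅐)*(-20)*144 + 456) = -49*(-2880/7 + 456) = -49*312/7 = -2184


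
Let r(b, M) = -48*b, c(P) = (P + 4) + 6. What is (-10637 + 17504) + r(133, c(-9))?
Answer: 483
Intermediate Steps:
c(P) = 10 + P (c(P) = (4 + P) + 6 = 10 + P)
(-10637 + 17504) + r(133, c(-9)) = (-10637 + 17504) - 48*133 = 6867 - 6384 = 483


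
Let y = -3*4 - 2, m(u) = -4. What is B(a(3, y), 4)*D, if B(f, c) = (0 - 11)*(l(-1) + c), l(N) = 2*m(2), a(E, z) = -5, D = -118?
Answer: -5192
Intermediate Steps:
y = -14 (y = -12 - 2 = -14)
l(N) = -8 (l(N) = 2*(-4) = -8)
B(f, c) = 88 - 11*c (B(f, c) = (0 - 11)*(-8 + c) = -11*(-8 + c) = 88 - 11*c)
B(a(3, y), 4)*D = (88 - 11*4)*(-118) = (88 - 44)*(-118) = 44*(-118) = -5192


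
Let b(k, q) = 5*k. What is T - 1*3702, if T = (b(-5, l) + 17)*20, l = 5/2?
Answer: -3862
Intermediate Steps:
l = 5/2 (l = 5*(½) = 5/2 ≈ 2.5000)
T = -160 (T = (5*(-5) + 17)*20 = (-25 + 17)*20 = -8*20 = -160)
T - 1*3702 = -160 - 1*3702 = -160 - 3702 = -3862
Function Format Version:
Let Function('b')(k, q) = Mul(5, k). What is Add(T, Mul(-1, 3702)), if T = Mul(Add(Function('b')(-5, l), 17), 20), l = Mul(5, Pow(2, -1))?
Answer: -3862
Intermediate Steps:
l = Rational(5, 2) (l = Mul(5, Rational(1, 2)) = Rational(5, 2) ≈ 2.5000)
T = -160 (T = Mul(Add(Mul(5, -5), 17), 20) = Mul(Add(-25, 17), 20) = Mul(-8, 20) = -160)
Add(T, Mul(-1, 3702)) = Add(-160, Mul(-1, 3702)) = Add(-160, -3702) = -3862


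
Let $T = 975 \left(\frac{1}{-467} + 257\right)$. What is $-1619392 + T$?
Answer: $- \frac{639238514}{467} \approx -1.3688 \cdot 10^{6}$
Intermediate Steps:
$T = \frac{117017550}{467}$ ($T = 975 \left(- \frac{1}{467} + 257\right) = 975 \cdot \frac{120018}{467} = \frac{117017550}{467} \approx 2.5057 \cdot 10^{5}$)
$-1619392 + T = -1619392 + \frac{117017550}{467} = - \frac{639238514}{467}$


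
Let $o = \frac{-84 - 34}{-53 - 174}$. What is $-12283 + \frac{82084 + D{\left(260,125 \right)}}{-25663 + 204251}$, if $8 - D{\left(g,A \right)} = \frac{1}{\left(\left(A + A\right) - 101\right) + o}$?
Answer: $- \frac{74450069263819}{6061455308} \approx -12283.0$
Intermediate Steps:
$o = \frac{118}{227}$ ($o = - \frac{118}{-227} = \left(-118\right) \left(- \frac{1}{227}\right) = \frac{118}{227} \approx 0.51982$)
$D{\left(g,A \right)} = 8 - \frac{1}{- \frac{22809}{227} + 2 A}$ ($D{\left(g,A \right)} = 8 - \frac{1}{\left(\left(A + A\right) - 101\right) + \frac{118}{227}} = 8 - \frac{1}{\left(2 A - 101\right) + \frac{118}{227}} = 8 - \frac{1}{\left(-101 + 2 A\right) + \frac{118}{227}} = 8 - \frac{1}{- \frac{22809}{227} + 2 A}$)
$-12283 + \frac{82084 + D{\left(260,125 \right)}}{-25663 + 204251} = -12283 + \frac{82084 + \frac{-182699 + 3632 \cdot 125}{-22809 + 454 \cdot 125}}{-25663 + 204251} = -12283 + \frac{82084 + \frac{-182699 + 454000}{-22809 + 56750}}{178588} = -12283 + \left(82084 + \frac{1}{33941} \cdot 271301\right) \frac{1}{178588} = -12283 + \left(82084 + \frac{271301}{33941}\right) \frac{1}{178588} = -12283 + \frac{2786284345}{33941} \cdot \frac{1}{178588} = -12283 + \frac{2786284345}{6061455308} = - \frac{74450069263819}{6061455308}$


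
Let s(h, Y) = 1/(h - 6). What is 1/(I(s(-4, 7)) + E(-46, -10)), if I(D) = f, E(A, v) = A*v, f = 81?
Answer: 1/541 ≈ 0.0018484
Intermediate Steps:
s(h, Y) = 1/(-6 + h)
I(D) = 81
1/(I(s(-4, 7)) + E(-46, -10)) = 1/(81 - 46*(-10)) = 1/(81 + 460) = 1/541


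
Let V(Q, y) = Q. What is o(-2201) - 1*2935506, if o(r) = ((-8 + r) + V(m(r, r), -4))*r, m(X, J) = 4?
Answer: 1917699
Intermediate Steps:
o(r) = r*(-4 + r) (o(r) = ((-8 + r) + 4)*r = (-4 + r)*r = r*(-4 + r))
o(-2201) - 1*2935506 = -2201*(-4 - 2201) - 1*2935506 = -2201*(-2205) - 2935506 = 4853205 - 2935506 = 1917699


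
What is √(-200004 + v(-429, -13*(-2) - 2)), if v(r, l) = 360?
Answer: 2*I*√49911 ≈ 446.82*I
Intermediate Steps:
√(-200004 + v(-429, -13*(-2) - 2)) = √(-200004 + 360) = √(-199644) = 2*I*√49911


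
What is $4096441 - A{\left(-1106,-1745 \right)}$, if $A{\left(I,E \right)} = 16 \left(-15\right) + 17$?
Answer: $4096664$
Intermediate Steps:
$A{\left(I,E \right)} = -223$ ($A{\left(I,E \right)} = -240 + 17 = -223$)
$4096441 - A{\left(-1106,-1745 \right)} = 4096441 - -223 = 4096441 + 223 = 4096664$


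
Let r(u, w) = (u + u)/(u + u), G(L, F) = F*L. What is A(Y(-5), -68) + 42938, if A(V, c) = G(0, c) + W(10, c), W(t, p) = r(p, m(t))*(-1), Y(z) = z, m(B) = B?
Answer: 42937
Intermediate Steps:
r(u, w) = 1 (r(u, w) = (2*u)/((2*u)) = (2*u)*(1/(2*u)) = 1)
W(t, p) = -1 (W(t, p) = 1*(-1) = -1)
A(V, c) = -1 (A(V, c) = c*0 - 1 = 0 - 1 = -1)
A(Y(-5), -68) + 42938 = -1 + 42938 = 42937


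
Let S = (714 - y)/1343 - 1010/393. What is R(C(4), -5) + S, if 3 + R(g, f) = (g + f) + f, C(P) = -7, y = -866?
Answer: -142930/6681 ≈ -21.393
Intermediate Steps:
R(g, f) = -3 + g + 2*f (R(g, f) = -3 + ((g + f) + f) = -3 + ((f + g) + f) = -3 + (g + 2*f) = -3 + g + 2*f)
S = -9310/6681 (S = (714 - 1*(-866))/1343 - 1010/393 = (714 + 866)*(1/1343) - 1010*1/393 = 1580*(1/1343) - 1010/393 = 20/17 - 1010/393 = -9310/6681 ≈ -1.3935)
R(C(4), -5) + S = (-3 - 7 + 2*(-5)) - 9310/6681 = (-3 - 7 - 10) - 9310/6681 = -20 - 9310/6681 = -142930/6681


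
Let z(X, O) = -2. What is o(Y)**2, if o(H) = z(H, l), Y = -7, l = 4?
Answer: 4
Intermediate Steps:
o(H) = -2
o(Y)**2 = (-2)**2 = 4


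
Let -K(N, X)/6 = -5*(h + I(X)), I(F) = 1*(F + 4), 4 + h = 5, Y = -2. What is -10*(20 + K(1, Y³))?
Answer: 700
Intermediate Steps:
h = 1 (h = -4 + 5 = 1)
I(F) = 4 + F (I(F) = 1*(4 + F) = 4 + F)
K(N, X) = 150 + 30*X (K(N, X) = -(-30)*(1 + (4 + X)) = -(-30)*(5 + X) = -6*(-25 - 5*X) = 150 + 30*X)
-10*(20 + K(1, Y³)) = -10*(20 + (150 + 30*(-2)³)) = -10*(20 + (150 + 30*(-8))) = -10*(20 + (150 - 240)) = -10*(20 - 90) = -10*(-70) = 700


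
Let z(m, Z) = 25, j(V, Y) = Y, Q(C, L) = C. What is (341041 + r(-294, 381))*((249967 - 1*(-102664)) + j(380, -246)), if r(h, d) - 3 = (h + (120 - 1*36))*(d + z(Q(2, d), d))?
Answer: 90134444840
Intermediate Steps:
r(h, d) = 3 + (25 + d)*(84 + h) (r(h, d) = 3 + (h + (120 - 1*36))*(d + 25) = 3 + (h + (120 - 36))*(25 + d) = 3 + (h + 84)*(25 + d) = 3 + (84 + h)*(25 + d) = 3 + (25 + d)*(84 + h))
(341041 + r(-294, 381))*((249967 - 1*(-102664)) + j(380, -246)) = (341041 + (2103 + 25*(-294) + 84*381 + 381*(-294)))*((249967 - 1*(-102664)) - 246) = (341041 + (2103 - 7350 + 32004 - 112014))*((249967 + 102664) - 246) = (341041 - 85257)*(352631 - 246) = 255784*352385 = 90134444840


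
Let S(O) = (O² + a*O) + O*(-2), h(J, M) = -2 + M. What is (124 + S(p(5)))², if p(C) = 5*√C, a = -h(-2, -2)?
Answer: 62501 + 4980*√5 ≈ 73637.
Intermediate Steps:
a = 4 (a = -(-2 - 2) = -1*(-4) = 4)
S(O) = O² + 2*O (S(O) = (O² + 4*O) + O*(-2) = (O² + 4*O) - 2*O = O² + 2*O)
(124 + S(p(5)))² = (124 + (5*√5)*(2 + 5*√5))² = (124 + 5*√5*(2 + 5*√5))²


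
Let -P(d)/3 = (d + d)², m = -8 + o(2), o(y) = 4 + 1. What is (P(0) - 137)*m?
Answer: 411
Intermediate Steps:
o(y) = 5
m = -3 (m = -8 + 5 = -3)
P(d) = -12*d² (P(d) = -3*(d + d)² = -3*4*d² = -12*d²)
(P(0) - 137)*m = (-12*0² - 137)*(-3) = (-12*0 - 137)*(-3) = (0 - 137)*(-3) = -137*(-3) = 411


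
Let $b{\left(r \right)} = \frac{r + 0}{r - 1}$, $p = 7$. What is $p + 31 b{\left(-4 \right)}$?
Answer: $\frac{159}{5} \approx 31.8$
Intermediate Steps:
$b{\left(r \right)} = \frac{r}{-1 + r}$
$p + 31 b{\left(-4 \right)} = 7 + 31 \left(- \frac{4}{-1 - 4}\right) = 7 + 31 \left(- \frac{4}{-5}\right) = 7 + 31 \left(\left(-4\right) \left(- \frac{1}{5}\right)\right) = 7 + 31 \cdot \frac{4}{5} = 7 + \frac{124}{5} = \frac{159}{5}$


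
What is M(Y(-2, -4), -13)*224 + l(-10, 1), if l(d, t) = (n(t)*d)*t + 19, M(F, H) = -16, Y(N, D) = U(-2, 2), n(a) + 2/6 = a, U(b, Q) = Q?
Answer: -10715/3 ≈ -3571.7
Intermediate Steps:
n(a) = -⅓ + a
Y(N, D) = 2
l(d, t) = 19 + d*t*(-⅓ + t) (l(d, t) = ((-⅓ + t)*d)*t + 19 = (d*(-⅓ + t))*t + 19 = d*t*(-⅓ + t) + 19 = 19 + d*t*(-⅓ + t))
M(Y(-2, -4), -13)*224 + l(-10, 1) = -16*224 + (19 + (⅓)*(-10)*1*(-1 + 3*1)) = -3584 + (19 + (⅓)*(-10)*1*(-1 + 3)) = -3584 + (19 + (⅓)*(-10)*1*2) = -3584 + (19 - 20/3) = -3584 + 37/3 = -10715/3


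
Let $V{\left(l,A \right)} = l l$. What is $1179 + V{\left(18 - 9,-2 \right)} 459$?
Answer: $38358$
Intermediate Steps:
$V{\left(l,A \right)} = l^{2}$
$1179 + V{\left(18 - 9,-2 \right)} 459 = 1179 + \left(18 - 9\right)^{2} \cdot 459 = 1179 + 9^{2} \cdot 459 = 1179 + 81 \cdot 459 = 1179 + 37179 = 38358$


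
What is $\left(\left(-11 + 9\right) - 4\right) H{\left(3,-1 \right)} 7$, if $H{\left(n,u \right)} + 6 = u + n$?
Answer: $168$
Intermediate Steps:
$H{\left(n,u \right)} = -6 + n + u$ ($H{\left(n,u \right)} = -6 + \left(u + n\right) = -6 + \left(n + u\right) = -6 + n + u$)
$\left(\left(-11 + 9\right) - 4\right) H{\left(3,-1 \right)} 7 = \left(\left(-11 + 9\right) - 4\right) \left(-6 + 3 - 1\right) 7 = \left(-2 - 4\right) \left(-4\right) 7 = \left(-6\right) \left(-4\right) 7 = 24 \cdot 7 = 168$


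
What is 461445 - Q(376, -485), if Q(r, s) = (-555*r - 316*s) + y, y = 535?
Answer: 516330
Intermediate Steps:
Q(r, s) = 535 - 555*r - 316*s (Q(r, s) = (-555*r - 316*s) + 535 = 535 - 555*r - 316*s)
461445 - Q(376, -485) = 461445 - (535 - 555*376 - 316*(-485)) = 461445 - (535 - 208680 + 153260) = 461445 - 1*(-54885) = 461445 + 54885 = 516330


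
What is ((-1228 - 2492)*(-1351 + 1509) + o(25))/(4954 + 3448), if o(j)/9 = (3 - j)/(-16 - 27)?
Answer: -12636741/180643 ≈ -69.954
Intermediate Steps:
o(j) = -27/43 + 9*j/43 (o(j) = 9*((3 - j)/(-16 - 27)) = 9*((3 - j)/(-43)) = 9*((3 - j)*(-1/43)) = 9*(-3/43 + j/43) = -27/43 + 9*j/43)
((-1228 - 2492)*(-1351 + 1509) + o(25))/(4954 + 3448) = ((-1228 - 2492)*(-1351 + 1509) + (-27/43 + (9/43)*25))/(4954 + 3448) = (-3720*158 + (-27/43 + 225/43))/8402 = (-587760 + 198/43)*(1/8402) = -25273482/43*1/8402 = -12636741/180643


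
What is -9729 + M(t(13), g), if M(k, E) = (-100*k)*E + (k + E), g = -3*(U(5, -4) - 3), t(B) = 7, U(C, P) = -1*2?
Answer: -20207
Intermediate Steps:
U(C, P) = -2
g = 15 (g = -3*(-2 - 3) = -3*(-5) = 15)
M(k, E) = E + k - 100*E*k (M(k, E) = -100*E*k + (E + k) = E + k - 100*E*k)
-9729 + M(t(13), g) = -9729 + (15 + 7 - 100*15*7) = -9729 + (15 + 7 - 10500) = -9729 - 10478 = -20207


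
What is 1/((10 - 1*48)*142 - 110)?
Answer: -1/5506 ≈ -0.00018162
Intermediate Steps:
1/((10 - 1*48)*142 - 110) = 1/((10 - 48)*142 - 110) = 1/(-38*142 - 110) = 1/(-5396 - 110) = 1/(-5506) = -1/5506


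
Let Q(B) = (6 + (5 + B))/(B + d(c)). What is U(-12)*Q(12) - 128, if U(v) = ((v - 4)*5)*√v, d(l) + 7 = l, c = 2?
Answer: -128 - 3680*I*√3/7 ≈ -128.0 - 910.56*I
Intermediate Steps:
d(l) = -7 + l
U(v) = √v*(-20 + 5*v) (U(v) = ((-4 + v)*5)*√v = (-20 + 5*v)*√v = √v*(-20 + 5*v))
Q(B) = (11 + B)/(-5 + B) (Q(B) = (6 + (5 + B))/(B + (-7 + 2)) = (11 + B)/(B - 5) = (11 + B)/(-5 + B))
U(-12)*Q(12) - 128 = (5*√(-12)*(-4 - 12))*((11 + 12)/(-5 + 12)) - 128 = (5*(2*I*√3)*(-16))*(23/7) - 128 = (-160*I*√3)*((⅐)*23) - 128 = -160*I*√3*(23/7) - 128 = -3680*I*√3/7 - 128 = -128 - 3680*I*√3/7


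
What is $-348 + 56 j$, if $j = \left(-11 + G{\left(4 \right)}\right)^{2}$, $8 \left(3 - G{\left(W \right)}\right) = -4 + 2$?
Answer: $\frac{6031}{2} \approx 3015.5$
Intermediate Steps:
$G{\left(W \right)} = \frac{13}{4}$ ($G{\left(W \right)} = 3 - \frac{-4 + 2}{8} = 3 - - \frac{1}{4} = 3 + \frac{1}{4} = \frac{13}{4}$)
$j = \frac{961}{16}$ ($j = \left(-11 + \frac{13}{4}\right)^{2} = \left(- \frac{31}{4}\right)^{2} = \frac{961}{16} \approx 60.063$)
$-348 + 56 j = -348 + 56 \cdot \frac{961}{16} = -348 + \frac{6727}{2} = \frac{6031}{2}$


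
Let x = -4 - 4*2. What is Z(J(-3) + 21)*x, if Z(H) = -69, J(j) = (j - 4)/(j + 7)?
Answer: 828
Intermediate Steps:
J(j) = (-4 + j)/(7 + j)
x = -12 (x = -4 - 8 = -12)
Z(J(-3) + 21)*x = -69*(-12) = 828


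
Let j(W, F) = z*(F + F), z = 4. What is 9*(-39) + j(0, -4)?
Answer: -383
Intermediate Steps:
j(W, F) = 8*F (j(W, F) = 4*(F + F) = 4*(2*F) = 8*F)
9*(-39) + j(0, -4) = 9*(-39) + 8*(-4) = -351 - 32 = -383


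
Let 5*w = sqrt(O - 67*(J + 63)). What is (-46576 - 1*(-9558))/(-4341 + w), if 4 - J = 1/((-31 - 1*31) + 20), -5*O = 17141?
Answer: 843649474500/98934138197 + 185090*I*sqrt(349218870)/98934138197 ≈ 8.5274 + 0.034961*I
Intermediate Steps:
O = -17141/5 (O = -1/5*17141 = -17141/5 ≈ -3428.2)
J = 169/42 (J = 4 - 1/((-31 - 1*31) + 20) = 4 - 1/((-31 - 31) + 20) = 4 - 1/(-62 + 20) = 4 - 1/(-42) = 4 - 1*(-1/42) = 4 + 1/42 = 169/42 ≈ 4.0238)
w = I*sqrt(349218870)/1050 (w = sqrt(-17141/5 - 67*(169/42 + 63))/5 = sqrt(-17141/5 - 67*2815/42)/5 = sqrt(-17141/5 - 188605/42)/5 = sqrt(-1662947/210)/5 = (I*sqrt(349218870)/210)/5 = I*sqrt(349218870)/1050 ≈ 17.798*I)
(-46576 - 1*(-9558))/(-4341 + w) = (-46576 - 1*(-9558))/(-4341 + I*sqrt(349218870)/1050) = (-46576 + 9558)/(-4341 + I*sqrt(349218870)/1050) = -37018/(-4341 + I*sqrt(349218870)/1050)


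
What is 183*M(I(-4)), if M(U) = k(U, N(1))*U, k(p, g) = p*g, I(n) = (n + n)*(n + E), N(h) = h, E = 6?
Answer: 46848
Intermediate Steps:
I(n) = 2*n*(6 + n) (I(n) = (n + n)*(n + 6) = (2*n)*(6 + n) = 2*n*(6 + n))
k(p, g) = g*p
M(U) = U² (M(U) = (1*U)*U = U*U = U²)
183*M(I(-4)) = 183*(2*(-4)*(6 - 4))² = 183*(2*(-4)*2)² = 183*(-16)² = 183*256 = 46848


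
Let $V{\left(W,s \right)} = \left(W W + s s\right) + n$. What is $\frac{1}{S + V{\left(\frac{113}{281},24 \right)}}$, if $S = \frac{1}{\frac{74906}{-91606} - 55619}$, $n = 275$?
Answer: $\frac{201157451664110}{171217517473045117} \approx 0.0011749$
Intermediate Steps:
$V{\left(W,s \right)} = 275 + W^{2} + s^{2}$ ($V{\left(W,s \right)} = \left(W W + s s\right) + 275 = \left(W^{2} + s^{2}\right) + 275 = 275 + W^{2} + s^{2}$)
$S = - \frac{45803}{2547554510}$ ($S = \frac{1}{74906 \left(- \frac{1}{91606}\right) - 55619} = \frac{1}{- \frac{37453}{45803} - 55619} = \frac{1}{- \frac{2547554510}{45803}} = - \frac{45803}{2547554510} \approx -1.7979 \cdot 10^{-5}$)
$\frac{1}{S + V{\left(\frac{113}{281},24 \right)}} = \frac{1}{- \frac{45803}{2547554510} + \left(275 + \left(\frac{113}{281}\right)^{2} + 24^{2}\right)} = \frac{1}{- \frac{45803}{2547554510} + \left(275 + \left(113 \cdot \frac{1}{281}\right)^{2} + 576\right)} = \frac{1}{- \frac{45803}{2547554510} + \left(275 + \left(\frac{113}{281}\right)^{2} + 576\right)} = \frac{1}{- \frac{45803}{2547554510} + \left(275 + \frac{12769}{78961} + 576\right)} = \frac{1}{- \frac{45803}{2547554510} + \frac{67208580}{78961}} = \frac{1}{\frac{171217517473045117}{201157451664110}} = \frac{201157451664110}{171217517473045117}$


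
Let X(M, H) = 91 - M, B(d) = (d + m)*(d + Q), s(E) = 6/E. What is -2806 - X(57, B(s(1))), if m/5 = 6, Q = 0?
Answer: -2840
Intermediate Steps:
m = 30 (m = 5*6 = 30)
B(d) = d*(30 + d) (B(d) = (d + 30)*(d + 0) = (30 + d)*d = d*(30 + d))
-2806 - X(57, B(s(1))) = -2806 - (91 - 1*57) = -2806 - (91 - 57) = -2806 - 1*34 = -2806 - 34 = -2840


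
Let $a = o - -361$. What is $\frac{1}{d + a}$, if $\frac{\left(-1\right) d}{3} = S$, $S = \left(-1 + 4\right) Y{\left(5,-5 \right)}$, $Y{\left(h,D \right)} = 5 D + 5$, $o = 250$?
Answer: $\frac{1}{791} \approx 0.0012642$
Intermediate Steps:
$Y{\left(h,D \right)} = 5 + 5 D$
$S = -60$ ($S = \left(-1 + 4\right) \left(5 + 5 \left(-5\right)\right) = 3 \left(5 - 25\right) = 3 \left(-20\right) = -60$)
$a = 611$ ($a = 250 - -361 = 250 + 361 = 611$)
$d = 180$ ($d = \left(-3\right) \left(-60\right) = 180$)
$\frac{1}{d + a} = \frac{1}{180 + 611} = \frac{1}{791}$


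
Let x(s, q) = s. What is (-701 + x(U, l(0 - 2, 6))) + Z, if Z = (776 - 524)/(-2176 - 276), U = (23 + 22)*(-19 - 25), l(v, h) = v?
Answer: -1643516/613 ≈ -2681.1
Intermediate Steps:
U = -1980 (U = 45*(-44) = -1980)
Z = -63/613 (Z = 252/(-2452) = 252*(-1/2452) = -63/613 ≈ -0.10277)
(-701 + x(U, l(0 - 2, 6))) + Z = (-701 - 1980) - 63/613 = -2681 - 63/613 = -1643516/613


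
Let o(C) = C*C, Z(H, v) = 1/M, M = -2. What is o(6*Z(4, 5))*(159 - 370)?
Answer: -1899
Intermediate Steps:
Z(H, v) = -½ (Z(H, v) = 1/(-2) = -½)
o(C) = C²
o(6*Z(4, 5))*(159 - 370) = (6*(-½))²*(159 - 370) = (-3)²*(-211) = 9*(-211) = -1899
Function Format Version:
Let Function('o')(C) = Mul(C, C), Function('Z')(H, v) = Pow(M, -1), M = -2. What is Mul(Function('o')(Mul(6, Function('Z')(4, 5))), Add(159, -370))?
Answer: -1899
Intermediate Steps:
Function('Z')(H, v) = Rational(-1, 2) (Function('Z')(H, v) = Pow(-2, -1) = Rational(-1, 2))
Function('o')(C) = Pow(C, 2)
Mul(Function('o')(Mul(6, Function('Z')(4, 5))), Add(159, -370)) = Mul(Pow(Mul(6, Rational(-1, 2)), 2), Add(159, -370)) = Mul(Pow(-3, 2), -211) = Mul(9, -211) = -1899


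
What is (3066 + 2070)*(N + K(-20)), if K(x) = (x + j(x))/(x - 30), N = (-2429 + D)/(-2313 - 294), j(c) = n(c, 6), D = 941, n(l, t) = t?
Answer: 94928688/21725 ≈ 4369.6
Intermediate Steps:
j(c) = 6
N = 496/869 (N = (-2429 + 941)/(-2313 - 294) = -1488/(-2607) = -1488*(-1/2607) = 496/869 ≈ 0.57077)
K(x) = (6 + x)/(-30 + x) (K(x) = (x + 6)/(x - 30) = (6 + x)/(-30 + x))
(3066 + 2070)*(N + K(-20)) = (3066 + 2070)*(496/869 + (6 - 20)/(-30 - 20)) = 5136*(496/869 - 14/(-50)) = 5136*(496/869 - 1/50*(-14)) = 5136*(496/869 + 7/25) = 5136*(18483/21725) = 94928688/21725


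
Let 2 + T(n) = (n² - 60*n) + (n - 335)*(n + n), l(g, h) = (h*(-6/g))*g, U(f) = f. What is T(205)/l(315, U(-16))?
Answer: -7859/32 ≈ -245.59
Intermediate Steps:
l(g, h) = -6*h (l(g, h) = (-6*h/g)*g = -6*h)
T(n) = -2 + n² - 60*n + 2*n*(-335 + n) (T(n) = -2 + ((n² - 60*n) + (n - 335)*(n + n)) = -2 + ((n² - 60*n) + (-335 + n)*(2*n)) = -2 + ((n² - 60*n) + 2*n*(-335 + n)) = -2 + (n² - 60*n + 2*n*(-335 + n)) = -2 + n² - 60*n + 2*n*(-335 + n))
T(205)/l(315, U(-16)) = (-2 - 730*205 + 3*205²)/((-6*(-16))) = (-2 - 149650 + 3*42025)/96 = (-2 - 149650 + 126075)*(1/96) = -23577*1/96 = -7859/32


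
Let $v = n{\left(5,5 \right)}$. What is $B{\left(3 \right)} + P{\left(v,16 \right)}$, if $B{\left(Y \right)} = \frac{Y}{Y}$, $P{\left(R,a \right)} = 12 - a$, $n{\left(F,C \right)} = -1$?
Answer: $-3$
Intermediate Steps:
$v = -1$
$B{\left(Y \right)} = 1$
$B{\left(3 \right)} + P{\left(v,16 \right)} = 1 + \left(12 - 16\right) = 1 - 4 = -3$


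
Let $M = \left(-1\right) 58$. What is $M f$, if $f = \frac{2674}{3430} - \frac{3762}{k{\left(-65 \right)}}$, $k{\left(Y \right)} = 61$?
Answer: $\frac{52782262}{14945} \approx 3531.8$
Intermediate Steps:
$M = -58$
$f = - \frac{910039}{14945}$ ($f = \frac{2674}{3430} - \frac{3762}{61} = 2674 \cdot \frac{1}{3430} - \frac{3762}{61} = \frac{191}{245} - \frac{3762}{61} = - \frac{910039}{14945} \approx -60.893$)
$M f = \left(-58\right) \left(- \frac{910039}{14945}\right) = \frac{52782262}{14945}$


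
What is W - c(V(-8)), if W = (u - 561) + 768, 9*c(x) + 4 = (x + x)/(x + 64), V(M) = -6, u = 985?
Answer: 311234/261 ≈ 1192.5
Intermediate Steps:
c(x) = -4/9 + 2*x/(9*(64 + x)) (c(x) = -4/9 + ((x + x)/(x + 64))/9 = -4/9 + ((2*x)/(64 + x))/9 = -4/9 + (2*x/(64 + x))/9 = -4/9 + 2*x/(9*(64 + x)))
W = 1192 (W = (985 - 561) + 768 = 424 + 768 = 1192)
W - c(V(-8)) = 1192 - 2*(-128 - 1*(-6))/(9*(64 - 6)) = 1192 - 2*(-128 + 6)/(9*58) = 1192 - 2*(-122)/(9*58) = 1192 - 1*(-122/261) = 1192 + 122/261 = 311234/261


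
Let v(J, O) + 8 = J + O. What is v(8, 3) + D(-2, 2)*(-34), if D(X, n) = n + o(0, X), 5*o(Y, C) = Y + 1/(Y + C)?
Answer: -308/5 ≈ -61.600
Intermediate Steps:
o(Y, C) = Y/5 + 1/(5*(C + Y)) (o(Y, C) = (Y + 1/(Y + C))/5 = (Y + 1/(C + Y))/5 = Y/5 + 1/(5*(C + Y)))
D(X, n) = n + 1/(5*X) (D(X, n) = n + (1 + 0² + X*0)/(5*(X + 0)) = n + (1 + 0 + 0)/(5*X) = n + (⅕)*1/X = n + 1/(5*X))
v(J, O) = -8 + J + O (v(J, O) = -8 + (J + O) = -8 + J + O)
v(8, 3) + D(-2, 2)*(-34) = (-8 + 8 + 3) + (2 + (⅕)/(-2))*(-34) = 3 + (2 + (⅕)*(-½))*(-34) = 3 + (2 - ⅒)*(-34) = 3 + (19/10)*(-34) = 3 - 323/5 = -308/5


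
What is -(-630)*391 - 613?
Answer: 245717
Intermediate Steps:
-(-630)*391 - 613 = -630*(-391) - 613 = 246330 - 613 = 245717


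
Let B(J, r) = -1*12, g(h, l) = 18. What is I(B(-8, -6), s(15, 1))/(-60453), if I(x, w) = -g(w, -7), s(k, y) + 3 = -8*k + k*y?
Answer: 2/6717 ≈ 0.00029775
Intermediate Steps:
s(k, y) = -3 - 8*k + k*y (s(k, y) = -3 + (-8*k + k*y) = -3 - 8*k + k*y)
B(J, r) = -12
I(x, w) = -18 (I(x, w) = -1*18 = -18)
I(B(-8, -6), s(15, 1))/(-60453) = -18/(-60453) = -18*(-1/60453) = 2/6717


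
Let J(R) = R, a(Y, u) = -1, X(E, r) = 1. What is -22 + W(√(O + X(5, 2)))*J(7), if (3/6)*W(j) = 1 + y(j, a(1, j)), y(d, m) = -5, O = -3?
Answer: -78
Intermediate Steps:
W(j) = -8 (W(j) = 2*(1 - 5) = 2*(-4) = -8)
-22 + W(√(O + X(5, 2)))*J(7) = -22 - 8*7 = -22 - 56 = -78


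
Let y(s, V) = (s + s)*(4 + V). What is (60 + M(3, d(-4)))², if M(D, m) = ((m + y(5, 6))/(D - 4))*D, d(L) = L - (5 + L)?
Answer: 50625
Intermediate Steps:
d(L) = -5 (d(L) = L + (-5 - L) = -5)
y(s, V) = 2*s*(4 + V) (y(s, V) = (2*s)*(4 + V) = 2*s*(4 + V))
M(D, m) = D*(100 + m)/(-4 + D) (M(D, m) = ((m + 2*5*(4 + 6))/(D - 4))*D = ((m + 2*5*10)/(-4 + D))*D = ((m + 100)/(-4 + D))*D = ((100 + m)/(-4 + D))*D = D*(100 + m)/(-4 + D))
(60 + M(3, d(-4)))² = (60 + 3*(100 - 5)/(-4 + 3))² = (60 + 3*95/(-1))² = (60 + 3*(-1)*95)² = (60 - 285)² = (-225)² = 50625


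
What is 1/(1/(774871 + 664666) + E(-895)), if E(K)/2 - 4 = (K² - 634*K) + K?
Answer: 1439537/3937317955737 ≈ 3.6561e-7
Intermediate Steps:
E(K) = 8 - 1266*K + 2*K² (E(K) = 8 + 2*((K² - 634*K) + K) = 8 + 2*(K² - 633*K) = 8 + (-1266*K + 2*K²) = 8 - 1266*K + 2*K²)
1/(1/(774871 + 664666) + E(-895)) = 1/(1/(774871 + 664666) + (8 - 1266*(-895) + 2*(-895)²)) = 1/(1/1439537 + (8 + 1133070 + 2*801025)) = 1/(1/1439537 + (8 + 1133070 + 1602050)) = 1/(1/1439537 + 2735128) = 1/(3937317955737/1439537) = 1439537/3937317955737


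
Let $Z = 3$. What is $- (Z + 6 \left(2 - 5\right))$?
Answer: $15$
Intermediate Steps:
$- (Z + 6 \left(2 - 5\right)) = - (3 + 6 \left(2 - 5\right)) = - (3 + 6 \left(-3\right)) = - (3 - 18) = \left(-1\right) \left(-15\right) = 15$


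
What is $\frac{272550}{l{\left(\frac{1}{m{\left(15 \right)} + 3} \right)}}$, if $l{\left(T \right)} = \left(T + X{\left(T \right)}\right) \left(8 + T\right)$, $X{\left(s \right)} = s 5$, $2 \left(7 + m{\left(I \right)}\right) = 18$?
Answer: $\frac{1135625}{41} \approx 27698.0$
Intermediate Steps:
$m{\left(I \right)} = 2$ ($m{\left(I \right)} = -7 + \frac{1}{2} \cdot 18 = -7 + 9 = 2$)
$X{\left(s \right)} = 5 s$
$l{\left(T \right)} = 6 T \left(8 + T\right)$ ($l{\left(T \right)} = \left(T + 5 T\right) \left(8 + T\right) = 6 T \left(8 + T\right)$)
$\frac{272550}{l{\left(\frac{1}{m{\left(15 \right)} + 3} \right)}} = \frac{272550}{6 \frac{1}{2 + 3} \left(8 + \frac{1}{2 + 3}\right)} = \frac{272550}{6 \cdot \frac{1}{5} \left(8 + \frac{1}{5}\right)} = \frac{272550}{6 \cdot \frac{1}{5} \cdot \frac{41}{5}} = \frac{272550}{\frac{246}{25}} = 272550 \cdot \frac{25}{246} = \frac{1135625}{41}$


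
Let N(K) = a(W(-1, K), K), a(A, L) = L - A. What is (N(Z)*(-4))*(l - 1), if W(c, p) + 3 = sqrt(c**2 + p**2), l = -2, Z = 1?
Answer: 48 - 12*sqrt(2) ≈ 31.029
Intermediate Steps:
W(c, p) = -3 + sqrt(c**2 + p**2)
N(K) = 3 + K - sqrt(1 + K**2) (N(K) = K - (-3 + sqrt((-1)**2 + K**2)) = K - (-3 + sqrt(1 + K**2)) = K + (3 - sqrt(1 + K**2)) = 3 + K - sqrt(1 + K**2))
(N(Z)*(-4))*(l - 1) = ((3 + 1 - sqrt(1 + 1**2))*(-4))*(-2 - 1) = ((3 + 1 - sqrt(1 + 1))*(-4))*(-3) = ((3 + 1 - sqrt(2))*(-4))*(-3) = ((4 - sqrt(2))*(-4))*(-3) = (-16 + 4*sqrt(2))*(-3) = 48 - 12*sqrt(2)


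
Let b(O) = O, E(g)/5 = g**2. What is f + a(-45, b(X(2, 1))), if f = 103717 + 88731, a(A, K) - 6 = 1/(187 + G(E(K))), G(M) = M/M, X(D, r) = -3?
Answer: 36181353/188 ≈ 1.9245e+5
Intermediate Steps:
E(g) = 5*g**2
G(M) = 1
a(A, K) = 1129/188 (a(A, K) = 6 + 1/(187 + 1) = 6 + 1/188 = 1129/188)
f = 192448
f + a(-45, b(X(2, 1))) = 192448 + 1129/188 = 36181353/188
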